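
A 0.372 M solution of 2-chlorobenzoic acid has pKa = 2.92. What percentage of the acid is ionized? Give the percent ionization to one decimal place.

ClC6H4COOH ⇌ ClC6H4COO- + H+; let x = [H+] at equilibrium.
Ka = 10^(−2.92) = 1.20 × 10^-3
Ka = x²/(C₀ − x); solving the quadratic gives x = 2.05 × 10^-2 M.
Fraction ionized = 2.05 × 10^-2 / 0.372 = 0.0551 → 5.5%

5.5%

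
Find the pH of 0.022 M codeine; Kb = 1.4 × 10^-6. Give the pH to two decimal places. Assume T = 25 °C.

pH = 10.24

C18H21NO3 + H2O ⇌ C18H22NO3+ + OH-
Let x = [OH-] at equilibrium. Kb = x²/(0.022 − x).
Assume x ≪ 0.022: x ≈ √(1.4 × 10^-6 × 0.022) = 1.75 × 10^-4 M
pOH = −log(1.75 × 10^-4) = 3.76; pH = 14.00 − 3.76 = 10.24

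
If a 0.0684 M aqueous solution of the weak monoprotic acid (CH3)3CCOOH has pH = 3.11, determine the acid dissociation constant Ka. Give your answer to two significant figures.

[H+] = 10^(-3.11) = 7.76 × 10^-4 M
At equilibrium [HA] = 0.0684 − 7.76 × 10^-4 = 6.76 × 10^-2 M
Ka = [H+][A-]/[HA] = (7.76 × 10^-4)² / 6.76 × 10^-2 = 8.9 × 10^-6

Ka = 8.9 × 10^-6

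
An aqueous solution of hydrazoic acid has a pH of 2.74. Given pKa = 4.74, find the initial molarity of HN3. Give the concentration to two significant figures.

[H+] = 10^(-2.74) = 1.82 × 10^-3 M = x
Ka = 10^(−4.74) = 1.82 × 10^-5
Ka = x²/(C₀ − x) ⇒ C₀ = x + x²/Ka
C₀ = 1.82 × 10^-3 + (1.82 × 10^-3)²/(1.82 × 10^-5) = 1.84 × 10^-1 M

C₀ = 1.8 × 10^-1 M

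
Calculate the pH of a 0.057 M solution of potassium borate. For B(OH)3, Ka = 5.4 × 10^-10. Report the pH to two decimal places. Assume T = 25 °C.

B(OH)4- is the conjugate base of the weak acid B(OH)3.
Kb = Kw/Ka = 1.0×10^-14 / 5.4 × 10^-10 = 1.85 × 10^-5
Let x = [OH-] at equilibrium. Kb = x²/(0.057 − x).
Assume x ≪ 0.057: x ≈ √(1.85 × 10^-5 × 0.057) = 1.03 × 10^-3 M
Check: 1.8% ionized — well under 5%, approximation valid.
pOH = −log(1.03 × 10^-3) = 2.99; pH = 14.00 − 2.99 = 11.01

pH = 11.01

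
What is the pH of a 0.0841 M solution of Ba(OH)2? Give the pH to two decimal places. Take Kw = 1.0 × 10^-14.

pH = 13.23

Ba(OH)2 is a strong base (each formula unit releases 2 OH-); [OH-] = 0.168 M.
pOH = -log(0.168) = 0.77
pH = 14.00 - 0.77 = 13.23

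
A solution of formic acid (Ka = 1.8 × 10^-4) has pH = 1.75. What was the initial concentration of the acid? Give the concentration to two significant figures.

[H+] = 10^(-1.75) = 1.78 × 10^-2 M = x
Ka = x²/(C₀ − x) ⇒ C₀ = x + x²/Ka
C₀ = 1.78 × 10^-2 + (1.78 × 10^-2)²/(1.8 × 10^-4) = 1.78 M

C₀ = 1.8 M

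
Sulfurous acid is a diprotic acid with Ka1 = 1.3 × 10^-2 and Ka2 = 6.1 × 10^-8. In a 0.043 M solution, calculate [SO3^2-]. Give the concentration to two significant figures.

6.1 × 10^-8 M

First ionization gives [H+] ≈ [HSO3-] = 1.80 × 10^-2 M.
Second step: Ka2 = [H+][SO3^2-]/[HSO3-] ≈ [SO3^2-] (since [H+] ≈ [HSO3-]).
So [SO3^2-] ≈ Ka2.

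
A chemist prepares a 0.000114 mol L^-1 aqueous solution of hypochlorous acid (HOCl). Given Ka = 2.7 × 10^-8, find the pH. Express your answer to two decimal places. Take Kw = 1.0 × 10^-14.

HOCl ⇌ OCl- + H+
Let x = [H+] at equilibrium. Ka = x²/(0.000114 − x).
Neglecting x in the denominator: x = √(2.7 × 10^-8 × 0.000114) = 1.75 × 10^-6 M
(x/C₀ = 1.5% < 5%, so the approximation holds.)
pH = −log[H+] = −log(1.75 × 10^-6) = 5.76

pH = 5.76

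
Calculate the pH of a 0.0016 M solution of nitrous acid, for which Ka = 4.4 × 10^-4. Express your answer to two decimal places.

pH = 3.19

HNO2 ⇌ NO2- + H+
From the ICE table, Ka = [H+]²/(0.0016 − [H+]) = 4.4 × 10^-4.
The 5% rule fails; solving [H+]² + Ka·[H+] − Ka·C₀ = 0 exactly:
[H+] = (−Ka + √(Ka² + 4·Ka·C₀))/2 = 6.47 × 10^-4 M
pH = −log[H+] = −log(6.47 × 10^-4) = 3.19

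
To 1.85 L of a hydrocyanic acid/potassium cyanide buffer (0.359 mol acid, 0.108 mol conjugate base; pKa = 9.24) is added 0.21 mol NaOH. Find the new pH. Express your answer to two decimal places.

OH- converts HCN to CN-: HCN → 0.149 mol, CN- → 0.318 mol.
pH = pKa + log([A⁻]/[HA]) = 9.24 + log(0.318/0.149) = 9.24 +0.329

pH = 9.57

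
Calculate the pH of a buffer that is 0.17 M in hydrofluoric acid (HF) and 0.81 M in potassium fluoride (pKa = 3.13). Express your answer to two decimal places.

pH = 3.81

Using pH = pKa + log([base]/[acid]) with [base]/[acid] = 0.81/0.17:
pH = 3.13 + (+0.678) = 3.81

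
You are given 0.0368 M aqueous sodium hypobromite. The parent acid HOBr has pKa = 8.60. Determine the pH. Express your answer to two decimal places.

OBr- is the conjugate base of the weak acid HOBr.
Ka = 10^(−8.60) = 2.51 × 10^-9
Kb = Kw/Ka = 1.0×10^-14 / 2.51 × 10^-9 = 3.98 × 10^-6
Kb = [OH-]²/(0.0368 − [OH-]) = 3.98 × 10^-6
Neglecting [OH-] in the denominator: [OH-] = √(3.98 × 10^-6 × 0.0368) = 3.83 × 10^-4 M
pOH = 3.42, so pH = 14.00 − pOH = 10.58

pH = 10.58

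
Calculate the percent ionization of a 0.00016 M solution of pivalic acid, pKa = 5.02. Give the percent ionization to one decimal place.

(CH3)3CCOOH ⇌ (CH3)3CCOO- + H+; let x = [H+] at equilibrium.
Ka = 10^(−5.02) = 9.55 × 10^-6
Solve x² + 9.55e-06x − 1.53e-09 = 0 → x = 3.46 × 10^-5 M
Fraction ionized = 3.46 × 10^-5 / 0.00016 = 0.2162 → 21.6%

21.6%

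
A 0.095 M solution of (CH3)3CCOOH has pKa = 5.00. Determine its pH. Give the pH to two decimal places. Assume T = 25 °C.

pH = 3.01

(CH3)3CCOOH ⇌ (CH3)3CCOO- + H+
Ka = 10^(−5.00) = 1.00 × 10^-5
Let x = [H+] at equilibrium. Ka = x²/(0.095 − x).
Neglecting x in the denominator: x = √(1.00 × 10^-5 × 0.095) = 9.75 × 10^-4 M
(x/C₀ = 1% < 5%, so the approximation holds.)
pH = −log(9.75 × 10^-4) = 3.01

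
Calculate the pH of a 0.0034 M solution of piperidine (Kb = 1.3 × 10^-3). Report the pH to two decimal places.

C5H10NH + H2O ⇌ C5H10NH2+ + OH-
Kb = [OH-]²/(0.0034 − [OH-]) = 1.3 × 10^-3
Here C₀/Kb ≈ 2.62, so the small-[OH-] approximation fails. Use the quadratic:
[OH-] = [−0.0013 + √(0.0013² + 1.77e-05)]/2 = 1.55 × 10^-3 M
pOH = −log(1.55 × 10^-3) = 2.81; pH = 14.00 − 2.81 = 11.19

pH = 11.19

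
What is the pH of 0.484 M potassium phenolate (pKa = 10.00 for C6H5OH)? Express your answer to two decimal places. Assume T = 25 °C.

pH = 11.84

C6H5O- is the conjugate base of the weak acid C6H5OH.
Ka = 10^(−10.00) = 1.00 × 10^-10
Kb = Kw/Ka = 1.0×10^-14 / 1.00 × 10^-10 = 1.00 × 10^-4
Kb = x²/(0.484 − x) = 1.00 × 10^-4
Neglecting x in the denominator: x = √(1.00 × 10^-4 × 0.484) = 6.96 × 10^-3 M
pOH = 2.16, so pH = 14.00 − pOH = 11.84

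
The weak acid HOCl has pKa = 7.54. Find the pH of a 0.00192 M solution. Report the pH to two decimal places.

HOCl ⇌ OCl- + H+
Ka = 10^(−7.54) = 2.88 × 10^-8
From the ICE table, Ka = x²/(0.00192 − x) = 2.88 × 10^-8.
Assume x ≪ 0.00192: x ≈ √(2.88 × 10^-8 × 0.00192) = 7.44 × 10^-6 M
pH = −log[H+] = −log(7.44 × 10^-6) = 5.13

pH = 5.13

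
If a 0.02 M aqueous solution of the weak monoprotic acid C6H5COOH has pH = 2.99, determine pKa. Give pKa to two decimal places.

[H+] = 10^(-2.99) = 1.02 × 10^-3 M
At equilibrium [HA] = 0.02 − 1.02 × 10^-3 = 1.90 × 10^-2 M
Ka = [H+][A-]/[HA] = (1.02 × 10^-3)² / 1.90 × 10^-2 = 5.48 × 10^-5
pKa = -log(5.48 × 10^-5) = 4.26

pKa = 4.26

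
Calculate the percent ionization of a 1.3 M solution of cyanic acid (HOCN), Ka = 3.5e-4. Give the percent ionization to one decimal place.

HOCN ⇌ OCN- + H+; let x = [H+] at equilibrium.
x ≈ √(Ka·C₀) = √(3.5 × 10^-4 × 1.3) = 2.13 × 10^-2 M
% ionization = x/C₀ × 100% = 2.13 × 10^-2/1.3 × 100% = 1.6%

1.6%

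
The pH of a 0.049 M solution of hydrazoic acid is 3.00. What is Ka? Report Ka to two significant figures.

[H+] = 10^(-3.00) = 1.00 × 10^-3 M
At equilibrium [HA] = 0.049 − 1.00 × 10^-3 = 4.80 × 10^-2 M
Ka = [H+][A-]/[HA] = (1.00 × 10^-3)² / 4.80 × 10^-2 = 2.1 × 10^-5

Ka = 2.1 × 10^-5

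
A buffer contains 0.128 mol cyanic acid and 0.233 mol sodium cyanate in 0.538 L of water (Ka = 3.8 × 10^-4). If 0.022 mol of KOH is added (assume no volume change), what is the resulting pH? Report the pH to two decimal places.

pH = 3.80

OH- converts HOCN to OCN-: HOCN → 0.106 mol, OCN- → 0.255 mol.
pKa = −log(3.8 × 10^-4) = 3.420
pH = pKa + log([A⁻]/[HA]) = 3.420 + log(0.255/0.106) = 3.420 +0.381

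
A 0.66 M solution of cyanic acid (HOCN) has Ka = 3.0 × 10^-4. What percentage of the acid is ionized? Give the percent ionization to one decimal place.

2.1%

HOCN ⇌ OCN- + H+; let x = [H+] at equilibrium.
x ≈ √(Ka·C₀) = √(3.0 × 10^-4 × 0.66) = 1.41 × 10^-2 M
% ionization = x/C₀ × 100% = 1.41 × 10^-2/0.66 × 100% = 2.1%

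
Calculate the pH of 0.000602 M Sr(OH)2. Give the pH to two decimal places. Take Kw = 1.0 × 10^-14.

Sr(OH)2 is a strong base (each formula unit releases 2 OH-); [OH-] = 0.0012 M.
pOH = -log(0.0012) = 2.92
pH = 14.00 - 2.92 = 11.08

pH = 11.08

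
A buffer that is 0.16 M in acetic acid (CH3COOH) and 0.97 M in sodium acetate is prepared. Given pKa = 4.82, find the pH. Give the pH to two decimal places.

Henderson–Hasselbalch: pH = pKa + log([CH3COO-]/[CH3COOH]) = 4.82 + log(0.97/0.16)
pH = 4.82 + (+0.783) = 5.60

pH = 5.60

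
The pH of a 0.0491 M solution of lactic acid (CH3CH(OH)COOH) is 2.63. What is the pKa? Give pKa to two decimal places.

pKa = 3.93

[H+] = 10^(-2.63) = 2.34 × 10^-3 M
At equilibrium [HA] = 0.0491 − 2.34 × 10^-3 = 4.68 × 10^-2 M
Ka = [H+][A-]/[HA] = (2.34 × 10^-3)² / 4.68 × 10^-2 = 1.17 × 10^-4
pKa = -log(1.17 × 10^-4) = 3.93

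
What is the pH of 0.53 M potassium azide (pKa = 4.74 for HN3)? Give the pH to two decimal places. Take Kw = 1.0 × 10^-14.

N3- is the conjugate base of the weak acid HN3.
Ka = 10^(−4.74) = 1.82 × 10^-5
Kb = Kw/Ka = 1.0×10^-14 / 1.82 × 10^-5 = 5.49 × 10^-10
Let x = [OH-] at equilibrium. Kb = x²/(0.53 − x).
Assume x ≪ 0.53: x ≈ √(5.49 × 10^-10 × 0.53) = 1.71 × 10^-5 M
Check: 0.0032% ionized — well under 5%, approximation valid.
pOH = 4.77, so pH = 14.00 − pOH = 9.23

pH = 9.23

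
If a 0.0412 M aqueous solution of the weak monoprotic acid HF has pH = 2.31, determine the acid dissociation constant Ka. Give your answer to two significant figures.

[H+] = 10^(-2.31) = 4.90 × 10^-3 M
At equilibrium [HA] = 0.0412 − 4.90 × 10^-3 = 3.63 × 10^-2 M
Ka = [H+][A-]/[HA] = (4.90 × 10^-3)² / 3.63 × 10^-2 = 6.6 × 10^-4

Ka = 6.6 × 10^-4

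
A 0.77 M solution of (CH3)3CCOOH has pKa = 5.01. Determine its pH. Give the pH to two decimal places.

pH = 2.56

(CH3)3CCOOH ⇌ (CH3)3CCOO- + H+
Ka = 10^(−5.01) = 9.77 × 10^-6
Ka = [H+]²/(0.77 − [H+]) = 9.77 × 10^-6
Neglecting [H+] in the denominator: [H+] = √(9.77 × 10^-6 × 0.77) = 2.74 × 10^-3 M
Check: 0.36% ionized — well under 5%, approximation valid.
pH = −log(2.74 × 10^-3) = 2.56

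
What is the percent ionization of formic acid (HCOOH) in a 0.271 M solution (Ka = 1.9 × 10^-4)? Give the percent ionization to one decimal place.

HCOOH ⇌ HCOO- + H+; let x = [H+] at equilibrium.
x ≈ √(Ka·C₀) = √(1.9 × 10^-4 × 0.271) = 7.18 × 10^-3 M
% ionization = x/C₀ × 100% = 7.18 × 10^-3/0.271 × 100% = 2.6%

2.6%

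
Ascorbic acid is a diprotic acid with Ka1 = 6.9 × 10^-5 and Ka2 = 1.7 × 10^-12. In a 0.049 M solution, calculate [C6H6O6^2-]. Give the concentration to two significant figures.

1.7 × 10^-12 M

First ionization gives [H+] ≈ [HC6H6O6-] = 1.84 × 10^-3 M.
Second step: Ka2 = [H+][C6H6O6^2-]/[HC6H6O6-] ≈ [C6H6O6^2-] (since [H+] ≈ [HC6H6O6-]).
So [C6H6O6^2-] ≈ Ka2.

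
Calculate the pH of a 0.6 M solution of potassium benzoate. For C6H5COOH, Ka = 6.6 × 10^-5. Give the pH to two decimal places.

pH = 8.98

C6H5COO- is the conjugate base of the weak acid C6H5COOH.
Kb = Kw/Ka = 1.0×10^-14 / 6.6 × 10^-5 = 1.52 × 10^-10
Let x = [OH-] at equilibrium. Kb = x²/(0.6 − x).
Neglecting x in the denominator: x = √(1.52 × 10^-10 × 0.6) = 9.55 × 10^-6 M
(x/C₀ = 0.0016% < 5%, so the approximation holds.)
pOH = 5.02, so pH = 14.00 − pOH = 8.98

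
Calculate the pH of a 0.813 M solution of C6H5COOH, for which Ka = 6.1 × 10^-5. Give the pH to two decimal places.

pH = 2.15

C6H5COOH ⇌ C6H5COO- + H+
From the ICE table, Ka = [H+]²/(0.813 − [H+]) = 6.1 × 10^-5.
Assume [H+] ≪ 0.813: [H+] ≈ √(6.1 × 10^-5 × 0.813) = 7.04 × 10^-3 M
Check: 0.87% ionized — well under 5%, approximation valid.
pH = −log(7.04 × 10^-3) = 2.15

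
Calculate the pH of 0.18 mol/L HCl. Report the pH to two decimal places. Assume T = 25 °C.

HCl is a strong acid and dissociates completely, so [H+] = 0.18 M.
pH = -log(0.18) = 0.74

pH = 0.74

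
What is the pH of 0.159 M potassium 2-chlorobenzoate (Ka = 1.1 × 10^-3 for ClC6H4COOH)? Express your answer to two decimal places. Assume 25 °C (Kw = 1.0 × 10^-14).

ClC6H4COO- is the conjugate base of the weak acid ClC6H4COOH.
Kb = Kw/Ka = 1.0×10^-14 / 1.1 × 10^-3 = 9.09 × 10^-12
From the ICE table, Kb = x²/(0.159 − x) = 9.09 × 10^-12.
Neglecting x in the denominator: x = √(9.09 × 10^-12 × 0.159) = 1.20 × 10^-6 M
pOH = 5.92, so pH = 14.00 − pOH = 8.08

pH = 8.08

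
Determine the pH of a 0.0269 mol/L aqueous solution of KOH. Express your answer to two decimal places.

KOH is a strong base; [OH-] = 0.0269 M.
pOH = -log(0.0269) = 1.57
pH = 14.00 - 1.57 = 12.43

pH = 12.43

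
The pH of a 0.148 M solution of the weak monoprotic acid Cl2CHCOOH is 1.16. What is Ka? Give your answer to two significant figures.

Ka = 6.1 × 10^-2

[H+] = 10^(-1.16) = 6.92 × 10^-2 M
At equilibrium [HA] = 0.148 − 6.92 × 10^-2 = 7.88 × 10^-2 M
Ka = [H+][A-]/[HA] = (6.92 × 10^-2)² / 7.88 × 10^-2 = 6.1 × 10^-2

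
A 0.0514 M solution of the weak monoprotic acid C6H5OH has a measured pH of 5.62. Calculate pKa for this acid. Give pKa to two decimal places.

[H+] = 10^(-5.62) = 2.40 × 10^-6 M
At equilibrium [HA] = 0.0514 − 2.40 × 10^-6 = 5.14 × 10^-2 M
Ka = [H+][A-]/[HA] = (2.40 × 10^-6)² / 5.14 × 10^-2 = 1.12 × 10^-10
pKa = -log(1.12 × 10^-10) = 9.95

pKa = 9.95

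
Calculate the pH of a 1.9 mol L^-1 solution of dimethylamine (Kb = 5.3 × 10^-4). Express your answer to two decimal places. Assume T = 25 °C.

(CH3)2NH + H2O ⇌ (CH3)2NH2+ + OH-
From the ICE table, Kb = x²/(1.9 − x) = 5.3 × 10^-4.
Since Kb ≪ C₀, x ≈ √(Kb·C₀) = 3.17 × 10^-2 M.
Check: 1.7% ionized — well under 5%, approximation valid.
pOH = 1.50, so pH = 14.00 − pOH = 12.50

pH = 12.50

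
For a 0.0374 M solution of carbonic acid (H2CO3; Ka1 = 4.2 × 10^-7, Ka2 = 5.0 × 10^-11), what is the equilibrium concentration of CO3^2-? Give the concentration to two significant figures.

5.0 × 10^-11 M

First ionization gives [H+] ≈ [HCO3-] = 1.25 × 10^-4 M.
Second step: Ka2 = [H+][CO3^2-]/[HCO3-] ≈ [CO3^2-] (since [H+] ≈ [HCO3-]).
So [CO3^2-] ≈ Ka2.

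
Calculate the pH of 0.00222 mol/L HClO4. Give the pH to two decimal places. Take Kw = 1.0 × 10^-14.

pH = 2.65

HClO4 is a strong acid and dissociates completely, so [H+] = 0.00222 M.
pH = -log(0.00222) = 2.65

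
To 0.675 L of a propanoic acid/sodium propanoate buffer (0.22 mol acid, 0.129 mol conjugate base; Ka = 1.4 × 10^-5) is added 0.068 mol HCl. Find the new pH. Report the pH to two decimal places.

pH = 4.18

After neutralization: n(CH3CH2COOH) = 0.288 mol, n(CH3CH2COO-) = 0.061 mol.
pKa = −log(1.4 × 10^-5) = 4.854
pH = pKa + log(n_CH3CH2COO-/n_CH3CH2COOH) = 4.854 + log(0.061/0.288) = 4.854 + (-0.674)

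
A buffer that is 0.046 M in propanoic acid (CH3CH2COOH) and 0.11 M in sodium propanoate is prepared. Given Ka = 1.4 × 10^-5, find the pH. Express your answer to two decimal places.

pKa = −log(1.4 × 10^-5) = 4.854
Using pH = pKa + log([base]/[acid]) with [base]/[acid] = 0.11/0.046:
pH = 4.854 + (+0.379) = 5.23

pH = 5.23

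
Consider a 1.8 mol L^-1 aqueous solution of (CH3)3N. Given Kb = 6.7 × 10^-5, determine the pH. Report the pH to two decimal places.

pH = 12.04

(CH3)3N + H2O ⇌ (CH3)3NH+ + OH-
Kb = x²/(1.8 − x) = 6.7 × 10^-5
Since Kb ≪ C₀, x ≈ √(Kb·C₀) = 1.10 × 10^-2 M.
pOH = 1.96, so pH = 14.00 − pOH = 12.04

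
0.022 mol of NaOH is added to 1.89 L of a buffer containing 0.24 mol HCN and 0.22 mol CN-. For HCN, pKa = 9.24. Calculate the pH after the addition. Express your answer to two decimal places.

OH- converts HCN to CN-: HCN → 0.218 mol, CN- → 0.242 mol.
Henderson–Hasselbalch with mole ratio 0.242/0.218: pH = 9.24 + (+0.045)

pH = 9.29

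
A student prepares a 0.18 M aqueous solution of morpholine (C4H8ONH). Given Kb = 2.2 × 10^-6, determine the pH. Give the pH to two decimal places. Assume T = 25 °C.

pH = 10.80

C4H8ONH + H2O ⇌ C4H8ONH2+ + OH-
Kb = x²/(0.18 − x) = 2.2 × 10^-6
Assume x ≪ 0.18: x ≈ √(2.2 × 10^-6 × 0.18) = 6.29 × 10^-4 M
pOH = −log(6.29 × 10^-4) = 3.20; pH = 14.00 − 3.20 = 10.80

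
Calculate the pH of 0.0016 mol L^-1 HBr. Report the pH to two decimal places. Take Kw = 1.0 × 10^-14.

pH = 2.80

HBr is a strong acid and dissociates completely, so [H+] = 0.0016 M.
pH = -log(0.0016) = 2.80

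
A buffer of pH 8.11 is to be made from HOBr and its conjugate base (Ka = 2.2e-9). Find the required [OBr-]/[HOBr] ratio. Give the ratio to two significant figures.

ratio = 0.28

pKa = -log(2.2 × 10^-9) = 8.658
pH = pKa + log(r) ⇒ log(r) = 8.11 − 8.658 = -0.548
r = [OBr-]/[HOBr] = 10^(-0.548) = 0.283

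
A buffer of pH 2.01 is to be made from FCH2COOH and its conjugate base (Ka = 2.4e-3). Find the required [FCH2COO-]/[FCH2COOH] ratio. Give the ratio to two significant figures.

ratio = 0.25

pKa = -log(2.4 × 10^-3) = 2.620
pH = pKa + log(r) ⇒ log(r) = 2.01 − 2.620 = -0.610
r = [FCH2COO-]/[FCH2COOH] = 10^(-0.610) = 0.245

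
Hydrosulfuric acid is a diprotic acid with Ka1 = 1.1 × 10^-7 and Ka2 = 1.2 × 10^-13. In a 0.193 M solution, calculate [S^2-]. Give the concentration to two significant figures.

1.2 × 10^-13 M

First ionization gives [H+] ≈ [HS-] = 1.46 × 10^-4 M.
Second step: Ka2 = [H+][S^2-]/[HS-] ≈ [S^2-] (since [H+] ≈ [HS-]).
So [S^2-] ≈ Ka2.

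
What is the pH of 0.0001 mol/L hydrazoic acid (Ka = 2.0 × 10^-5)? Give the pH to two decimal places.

pH = 4.45

HN3 ⇌ N3- + H+
From the ICE table, Ka = [H+]²/(0.0001 − [H+]) = 2.0 × 10^-5.
[H+] is not negligible relative to C₀; solve [H+]² + 2e-05·[H+] − 2e-09 = 0.
[H+] = [−2e-05 + √(2e-05² + 8e-09)]/2 = 3.58 × 10^-5 M
pH = −log(3.58 × 10^-5) = 4.45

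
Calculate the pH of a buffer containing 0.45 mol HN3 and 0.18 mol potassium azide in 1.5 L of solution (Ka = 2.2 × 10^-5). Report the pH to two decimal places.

pKa = −log(2.2 × 10^-5) = 4.658
Using pH = pKa + log([base]/[acid]) with [base]/[acid] = 0.18/0.45:
pH = 4.658 + (-0.398) = 4.26

pH = 4.26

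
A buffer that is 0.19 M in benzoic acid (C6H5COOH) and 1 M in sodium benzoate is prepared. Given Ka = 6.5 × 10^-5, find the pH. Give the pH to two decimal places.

pKa = −log(6.5 × 10^-5) = 4.187
Henderson–Hasselbalch: pH = pKa + log([C6H5COO-]/[C6H5COOH]) = 4.187 + log(1/0.19)
pH = 4.187 + (+0.721) = 4.91

pH = 4.91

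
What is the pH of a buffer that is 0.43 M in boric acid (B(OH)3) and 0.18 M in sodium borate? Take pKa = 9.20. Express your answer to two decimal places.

pH = 8.82

Henderson–Hasselbalch: pH = pKa + log([B(OH)4-]/[B(OH)3]) = 9.20 + log(0.18/0.43)
pH = 9.20 + (-0.378) = 8.82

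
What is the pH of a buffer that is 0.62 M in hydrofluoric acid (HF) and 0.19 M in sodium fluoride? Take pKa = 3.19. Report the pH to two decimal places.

pH = 2.68

Henderson–Hasselbalch: pH = pKa + log([F-]/[HF]) = 3.19 + log(0.19/0.62)
pH = 3.19 + (-0.514) = 2.68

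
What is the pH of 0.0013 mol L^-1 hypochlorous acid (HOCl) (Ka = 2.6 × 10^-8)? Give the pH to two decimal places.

HOCl ⇌ OCl- + H+
Ka = x²/(0.0013 − x) = 2.6 × 10^-8
Neglecting x in the denominator: x = √(2.6 × 10^-8 × 0.0013) = 5.81 × 10^-6 M
Check: 0.45% ionized — well under 5%, approximation valid.
pH = −log[H+] = −log(5.81 × 10^-6) = 5.24

pH = 5.24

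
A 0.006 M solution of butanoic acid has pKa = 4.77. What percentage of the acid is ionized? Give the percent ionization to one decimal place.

5.2%

CH3(CH2)2COOH ⇌ CH3(CH2)2COO- + H+; let x = [H+] at equilibrium.
Ka = 10^(−4.77) = 1.70 × 10^-5
Ka = x²/(C₀ − x); solving the quadratic gives x = 3.11 × 10^-4 M.
% ionization = x/C₀ × 100% = 3.11 × 10^-4/0.006 × 100% = 5.2%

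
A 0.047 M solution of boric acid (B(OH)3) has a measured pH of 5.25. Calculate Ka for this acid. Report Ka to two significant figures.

[H+] = 10^(-5.25) = 5.62 × 10^-6 M
At equilibrium [HA] = 0.047 − 5.62 × 10^-6 = 4.70 × 10^-2 M
Ka = [H+][A-]/[HA] = (5.62 × 10^-6)² / 4.70 × 10^-2 = 6.7 × 10^-10

Ka = 6.7 × 10^-10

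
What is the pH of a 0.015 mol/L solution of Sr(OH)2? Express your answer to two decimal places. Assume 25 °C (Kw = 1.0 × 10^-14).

Sr(OH)2 is a strong base (each formula unit releases 2 OH-); [OH-] = 0.03 M.
pOH = -log(0.03) = 1.52
pH = 14.00 - 1.52 = 12.48

pH = 12.48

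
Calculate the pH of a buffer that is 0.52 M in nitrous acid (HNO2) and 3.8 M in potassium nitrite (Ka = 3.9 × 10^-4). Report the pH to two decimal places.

pH = 4.27

pKa = −log(3.9 × 10^-4) = 3.409
Henderson–Hasselbalch: pH = pKa + log([NO2-]/[HNO2]) = 3.409 + log(3.8/0.52)
pH = 3.409 + (+0.864) = 4.27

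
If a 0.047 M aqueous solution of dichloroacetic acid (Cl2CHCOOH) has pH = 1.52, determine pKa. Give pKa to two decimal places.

[H+] = 10^(-1.52) = 3.02 × 10^-2 M
At equilibrium [HA] = 0.047 − 3.02 × 10^-2 = 1.68 × 10^-2 M
Ka = [H+][A-]/[HA] = (3.02 × 10^-2)² / 1.68 × 10^-2 = 5.43 × 10^-2
pKa = -log(5.43 × 10^-2) = 1.27

pKa = 1.27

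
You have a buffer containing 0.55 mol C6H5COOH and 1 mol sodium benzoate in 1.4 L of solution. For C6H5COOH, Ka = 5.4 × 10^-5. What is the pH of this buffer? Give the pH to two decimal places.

pH = 4.53

pKa = −log(5.4 × 10^-5) = 4.268
pH = pKa + log([A⁻]/[HA]) = 4.268 + log(1/0.55)
pH = 4.268 + (+0.260) = 4.53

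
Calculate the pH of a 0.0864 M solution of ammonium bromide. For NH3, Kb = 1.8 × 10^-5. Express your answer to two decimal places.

pH = 5.16

NH4+ is the conjugate acid of the weak base NH3.
Ka = Kw/Kb = 1.0×10^-14 / 1.8 × 10^-5 = 5.56 × 10^-10
Let x = [H+] at equilibrium. Ka = x²/(0.0864 − x).
Neglecting x in the denominator: x = √(5.56 × 10^-10 × 0.0864) = 6.93 × 10^-6 M
Check: 0.008% ionized — well under 5%, approximation valid.
pH = −log[H+] = −log(6.93 × 10^-6) = 5.16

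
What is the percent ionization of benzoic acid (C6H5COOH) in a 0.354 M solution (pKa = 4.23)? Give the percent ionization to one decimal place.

C6H5COOH ⇌ C6H5COO- + H+; let x = [H+] at equilibrium.
Ka = 10^(−4.23) = 5.89 × 10^-5
x ≈ √(Ka·C₀) = √(5.89 × 10^-5 × 0.354) = 4.57 × 10^-3 M
Fraction ionized = 4.57 × 10^-3 / 0.354 = 0.0129 → 1.3%

1.3%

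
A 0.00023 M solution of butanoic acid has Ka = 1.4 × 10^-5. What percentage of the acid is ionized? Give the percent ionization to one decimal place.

CH3(CH2)2COOH ⇌ CH3(CH2)2COO- + H+; let x = [H+] at equilibrium.
Solve x² + 1.4e-05x − 3.22e-09 = 0 → x = 5.02 × 10^-5 M
Fraction ionized = 5.02 × 10^-5 / 0.00023 = 0.2183 → 21.8%

21.8%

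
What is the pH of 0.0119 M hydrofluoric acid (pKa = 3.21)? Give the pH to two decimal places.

HF ⇌ F- + H+
Ka = 10^(−3.21) = 6.17 × 10^-4
From the ICE table, Ka = [H+]²/(0.0119 − [H+]) = 6.17 × 10^-4.
[H+] is not negligible relative to C₀; solve [H+]² + 0.000617·[H+] − 7.34e-06 = 0.
[H+] = [−0.000617 + √(0.000617² + 2.94e-05)]/2 = 2.42 × 10^-3 M
pH = −log[H+] = −log(2.42 × 10^-3) = 2.62

pH = 2.62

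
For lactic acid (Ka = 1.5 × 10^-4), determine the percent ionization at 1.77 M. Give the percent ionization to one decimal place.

0.9%

CH3CH(OH)COOH ⇌ CH3CH(OH)COO- + H+; let x = [H+] at equilibrium.
x ≈ √(Ka·C₀) = √(1.5 × 10^-4 × 1.77) = 1.63 × 10^-2 M
% ionization = x/C₀ × 100% = 1.63 × 10^-2/1.77 × 100% = 0.9%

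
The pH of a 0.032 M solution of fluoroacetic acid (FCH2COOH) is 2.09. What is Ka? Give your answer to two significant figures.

[H+] = 10^(-2.09) = 8.13 × 10^-3 M
At equilibrium [HA] = 0.032 − 8.13 × 10^-3 = 2.39 × 10^-2 M
Ka = [H+][A-]/[HA] = (8.13 × 10^-3)² / 2.39 × 10^-2 = 2.8 × 10^-3

Ka = 2.8 × 10^-3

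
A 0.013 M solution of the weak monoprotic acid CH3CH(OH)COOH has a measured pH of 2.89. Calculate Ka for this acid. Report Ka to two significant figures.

Ka = 1.4 × 10^-4

[H+] = 10^(-2.89) = 1.29 × 10^-3 M
At equilibrium [HA] = 0.013 − 1.29 × 10^-3 = 1.17 × 10^-2 M
Ka = [H+][A-]/[HA] = (1.29 × 10^-3)² / 1.17 × 10^-2 = 1.4 × 10^-4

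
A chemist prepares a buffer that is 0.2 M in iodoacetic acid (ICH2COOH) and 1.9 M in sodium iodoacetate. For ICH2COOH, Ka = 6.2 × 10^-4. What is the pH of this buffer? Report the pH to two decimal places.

pKa = −log(6.2 × 10^-4) = 3.208
Henderson–Hasselbalch: pH = pKa + log([ICH2COO-]/[ICH2COOH]) = 3.208 + log(1.9/0.2)
pH = 3.208 + (+0.978) = 4.19

pH = 4.19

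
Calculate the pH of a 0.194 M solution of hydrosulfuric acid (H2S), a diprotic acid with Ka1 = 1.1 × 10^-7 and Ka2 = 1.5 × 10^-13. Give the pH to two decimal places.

pH = 3.84

Ka1 ≫ Ka2, so treat the first dissociation as the only significant source of H+.
Ka1 = x²/(0.194 − x) = 1.1 × 10^-7
x ≈ √(1.1 × 10^-7 × 0.194) = 1.46 × 10^-4 M
pH = −log(1.46 × 10^-4) = 3.84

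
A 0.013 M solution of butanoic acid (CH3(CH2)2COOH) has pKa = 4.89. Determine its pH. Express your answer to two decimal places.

CH3(CH2)2COOH ⇌ CH3(CH2)2COO- + H+
Ka = 10^(−4.89) = 1.29 × 10^-5
From the ICE table, Ka = [H+]²/(0.013 − [H+]) = 1.29 × 10^-5.
Since Ka ≪ C₀, [H+] ≈ √(Ka·C₀) = 4.10 × 10^-4 M.
([H+]/C₀ = 3.2% < 5%, so the approximation holds.)
pH = −log(4.10 × 10^-4) = 3.39

pH = 3.39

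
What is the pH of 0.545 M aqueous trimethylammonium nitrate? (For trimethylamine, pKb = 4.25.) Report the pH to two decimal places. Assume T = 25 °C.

pH = 5.01

(CH3)3NH+ is the conjugate acid of the weak base (CH3)3N.
Kb = 10^(−4.25) = 5.62 × 10^-5
Ka = Kw/Kb = 1.0×10^-14 / 5.62 × 10^-5 = 1.78 × 10^-10
From the ICE table, Ka = [H+]²/(0.545 − [H+]) = 1.78 × 10^-10.
Assume [H+] ≪ 0.545: [H+] ≈ √(1.78 × 10^-10 × 0.545) = 9.85 × 10^-6 M
Check: 0.0018% ionized — well under 5%, approximation valid.
pH = −log[H+] = −log(9.85 × 10^-6) = 5.01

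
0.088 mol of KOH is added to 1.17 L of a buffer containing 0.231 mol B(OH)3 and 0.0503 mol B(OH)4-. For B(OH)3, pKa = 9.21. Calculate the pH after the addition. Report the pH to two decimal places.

After neutralization: n(B(OH)3) = 0.143 mol, n(B(OH)4-) = 0.138 mol.
Henderson–Hasselbalch with mole ratio 0.138/0.143: pH = 9.21 + (-0.015)

pH = 9.20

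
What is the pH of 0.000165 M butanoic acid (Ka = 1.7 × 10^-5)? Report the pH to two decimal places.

CH3(CH2)2COOH ⇌ CH3(CH2)2COO- + H+
Ka = [H+]²/(0.000165 − [H+]) = 1.7 × 10^-5
The 5% rule fails; solving [H+]² + Ka·[H+] − Ka·C₀ = 0 exactly:
[H+] = (−Ka + √(Ka² + 4·Ka·C₀))/2 = 4.51 × 10^-5 M
pH = −log[H+] = −log(4.51 × 10^-5) = 4.35

pH = 4.35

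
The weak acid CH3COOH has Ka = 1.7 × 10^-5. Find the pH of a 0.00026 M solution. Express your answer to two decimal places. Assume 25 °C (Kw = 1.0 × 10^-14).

CH3COOH ⇌ CH3COO- + H+
Ka = [H+]²/(0.00026 − [H+]) = 1.7 × 10^-5
Here C₀/Ka ≈ 15.3, so the small-[H+] approximation fails. Use the quadratic:
[H+] = [−1.7e-05 + √(1.7e-05² + 1.77e-08)]/2 = 5.85 × 10^-5 M
pH = −log[H+] = −log(5.85 × 10^-5) = 4.23

pH = 4.23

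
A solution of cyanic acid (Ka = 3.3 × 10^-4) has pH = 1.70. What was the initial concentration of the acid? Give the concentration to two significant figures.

[H+] = 10^(-1.70) = 2.00 × 10^-2 M = x
Ka = x²/(C₀ − x) ⇒ C₀ = x + x²/Ka
C₀ = 2.00 × 10^-2 + (2.00 × 10^-2)²/(3.3 × 10^-4) = 1.23 M

C₀ = 1.2 M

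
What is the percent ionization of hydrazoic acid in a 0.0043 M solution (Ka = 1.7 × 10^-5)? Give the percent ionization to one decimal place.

HN3 ⇌ N3- + H+; let x = [H+] at equilibrium.
Ka = x²/(C₀ − x); solving the quadratic gives x = 2.62 × 10^-4 M.
Fraction ionized = 2.62 × 10^-4 / 0.0043 = 0.0609 → 6.1%

6.1%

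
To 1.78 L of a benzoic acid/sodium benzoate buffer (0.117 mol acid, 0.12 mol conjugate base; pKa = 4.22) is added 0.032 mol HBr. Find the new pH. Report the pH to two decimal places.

After neutralization: n(C6H5COOH) = 0.149 mol, n(C6H5COO-) = 0.088 mol.
pH = pKa + log([A⁻]/[HA]) = 4.22 + log(0.088/0.149) = 4.22 -0.229

pH = 3.99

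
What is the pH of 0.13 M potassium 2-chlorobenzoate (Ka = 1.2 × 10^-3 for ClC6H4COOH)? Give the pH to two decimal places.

pH = 8.02

ClC6H4COO- is the conjugate base of the weak acid ClC6H4COOH.
Kb = Kw/Ka = 1.0×10^-14 / 1.2 × 10^-3 = 8.33 × 10^-12
Let x = [OH-] at equilibrium. Kb = x²/(0.13 − x).
Assume x ≪ 0.13: x ≈ √(8.33 × 10^-12 × 0.13) = 1.04 × 10^-6 M
(x/C₀ = 0.0008% < 5%, so the approximation holds.)
pOH = −log(1.04 × 10^-6) = 5.98; pH = 14.00 − 5.98 = 8.02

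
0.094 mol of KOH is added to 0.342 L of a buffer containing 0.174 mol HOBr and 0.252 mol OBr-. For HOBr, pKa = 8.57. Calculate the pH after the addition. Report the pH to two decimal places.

pH = 9.21

After neutralization: n(HOBr) = 0.08 mol, n(OBr-) = 0.346 mol.
pH = pKa + log([A⁻]/[HA]) = 8.57 + log(0.346/0.08) = 8.57 +0.636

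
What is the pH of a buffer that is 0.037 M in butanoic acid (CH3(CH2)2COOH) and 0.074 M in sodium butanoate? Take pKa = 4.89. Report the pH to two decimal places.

pH = 5.19

Henderson–Hasselbalch: pH = pKa + log([CH3(CH2)2COO-]/[CH3(CH2)2COOH]) = 4.89 + log(0.074/0.037)
pH = 4.89 + (+0.301) = 5.19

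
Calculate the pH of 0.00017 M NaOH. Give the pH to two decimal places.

NaOH is a strong base; [OH-] = 0.00017 M.
pOH = -log(0.00017) = 3.77
pH = 14.00 - 3.77 = 10.23

pH = 10.23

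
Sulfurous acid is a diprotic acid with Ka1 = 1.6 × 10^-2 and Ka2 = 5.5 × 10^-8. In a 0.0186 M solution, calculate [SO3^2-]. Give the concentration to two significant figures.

5.5 × 10^-8 M

First ionization gives [H+] ≈ [HSO3-] = 1.10 × 10^-2 M.
Second step: Ka2 = [H+][SO3^2-]/[HSO3-] ≈ [SO3^2-] (since [H+] ≈ [HSO3-]).
So [SO3^2-] ≈ Ka2.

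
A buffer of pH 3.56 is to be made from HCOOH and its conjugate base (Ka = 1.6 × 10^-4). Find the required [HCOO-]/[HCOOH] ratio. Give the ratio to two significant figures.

pKa = -log(1.6 × 10^-4) = 3.796
pH = pKa + log(r) ⇒ log(r) = 3.56 − 3.796 = -0.236
r = [HCOO-]/[HCOOH] = 10^(-0.236) = 0.581

ratio = 0.58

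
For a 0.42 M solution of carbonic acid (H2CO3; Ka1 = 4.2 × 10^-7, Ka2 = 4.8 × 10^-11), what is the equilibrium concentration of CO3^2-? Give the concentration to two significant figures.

4.8 × 10^-11 M

First ionization gives [H+] ≈ [HCO3-] = 4.20 × 10^-4 M.
Second step: Ka2 = [H+][CO3^2-]/[HCO3-] ≈ [CO3^2-] (since [H+] ≈ [HCO3-]).
So [CO3^2-] ≈ Ka2.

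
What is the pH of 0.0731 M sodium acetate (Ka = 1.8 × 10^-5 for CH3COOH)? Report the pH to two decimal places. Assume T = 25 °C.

pH = 8.80

CH3COO- is the conjugate base of the weak acid CH3COOH.
Kb = Kw/Ka = 1.0×10^-14 / 1.8 × 10^-5 = 5.56 × 10^-10
From the ICE table, Kb = x²/(0.0731 − x) = 5.56 × 10^-10.
Assume x ≪ 0.0731: x ≈ √(5.56 × 10^-10 × 0.0731) = 6.38 × 10^-6 M
(x/C₀ = 0.0087% < 5%, so the approximation holds.)
pOH = 5.20, so pH = 14.00 − pOH = 8.80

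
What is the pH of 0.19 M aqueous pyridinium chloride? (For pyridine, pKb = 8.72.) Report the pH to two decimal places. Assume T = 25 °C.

pH = 3.00

C5H5NH+ is the conjugate acid of the weak base C5H5N.
Kb = 10^(−8.72) = 1.91 × 10^-9
Ka = Kw/Kb = 1.0×10^-14 / 1.91 × 10^-9 = 5.24 × 10^-6
From the ICE table, Ka = [H+]²/(0.19 − [H+]) = 5.24 × 10^-6.
Assume [H+] ≪ 0.19: [H+] ≈ √(5.24 × 10^-6 × 0.19) = 9.98 × 10^-4 M
Check: 0.53% ionized — well under 5%, approximation valid.
pH = −log(9.98 × 10^-4) = 3.00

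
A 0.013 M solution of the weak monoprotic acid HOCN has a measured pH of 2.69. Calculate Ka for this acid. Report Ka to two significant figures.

[H+] = 10^(-2.69) = 2.04 × 10^-3 M
At equilibrium [HA] = 0.013 − 2.04 × 10^-3 = 1.10 × 10^-2 M
Ka = [H+][A-]/[HA] = (2.04 × 10^-3)² / 1.10 × 10^-2 = 3.8 × 10^-4

Ka = 3.8 × 10^-4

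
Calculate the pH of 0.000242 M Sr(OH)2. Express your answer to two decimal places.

pH = 10.68

Sr(OH)2 is a strong base (each formula unit releases 2 OH-); [OH-] = 0.000484 M.
pOH = -log(0.000484) = 3.32
pH = 14.00 - 3.32 = 10.68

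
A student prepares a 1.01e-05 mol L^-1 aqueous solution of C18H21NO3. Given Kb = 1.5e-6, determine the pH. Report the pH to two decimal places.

pH = 8.51

C18H21NO3 + H2O ⇌ C18H22NO3+ + OH-
Let x = [OH-] at equilibrium. Kb = x²/(1.01e-05 − x).
Here C₀/Kb ≈ 6.73, so the small-x approximation fails. Use the quadratic:
x = [−1.5e-06 + √(1.5e-06² + 6.06e-11)]/2 = 3.21 × 10^-6 M
pOH = −log(3.21 × 10^-6) = 5.49; pH = 14.00 − 5.49 = 8.51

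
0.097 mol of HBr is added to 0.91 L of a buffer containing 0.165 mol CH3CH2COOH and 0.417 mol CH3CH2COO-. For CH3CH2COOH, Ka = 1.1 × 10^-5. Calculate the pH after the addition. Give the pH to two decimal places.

pH = 5.05

Added H+ converts CH3CH2COO- to CH3CH2COOH: CH3CH2COOH → 0.262 mol, CH3CH2COO- → 0.32 mol.
pKa = −log(1.1 × 10^-5) = 4.959
pH = pKa + log([A⁻]/[HA]) = 4.959 + log(0.32/0.262) = 4.959 +0.087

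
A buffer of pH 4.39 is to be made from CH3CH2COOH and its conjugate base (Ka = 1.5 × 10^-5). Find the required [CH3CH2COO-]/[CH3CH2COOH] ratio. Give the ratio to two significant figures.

ratio = 0.37

pKa = -log(1.5 × 10^-5) = 4.824
pH = pKa + log(r) ⇒ log(r) = 4.39 − 4.824 = -0.434
r = [CH3CH2COO-]/[CH3CH2COOH] = 10^(-0.434) = 0.368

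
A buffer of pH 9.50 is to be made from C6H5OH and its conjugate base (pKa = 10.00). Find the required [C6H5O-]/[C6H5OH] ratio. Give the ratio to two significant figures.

pH = pKa + log(r) ⇒ log(r) = 9.50 − 10.00 = -0.50
r = [C6H5O-]/[C6H5OH] = 10^(-0.50) = 0.316

ratio = 0.32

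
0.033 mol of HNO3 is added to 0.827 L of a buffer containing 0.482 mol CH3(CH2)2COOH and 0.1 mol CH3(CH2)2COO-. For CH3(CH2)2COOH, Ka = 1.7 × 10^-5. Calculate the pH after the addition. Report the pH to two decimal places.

pH = 3.88

Added H+ converts CH3(CH2)2COO- to CH3(CH2)2COOH: CH3(CH2)2COOH → 0.515 mol, CH3(CH2)2COO- → 0.067 mol.
pKa = −log(1.7 × 10^-5) = 4.770
Henderson–Hasselbalch with mole ratio 0.067/0.515: pH = 4.770 + (-0.886)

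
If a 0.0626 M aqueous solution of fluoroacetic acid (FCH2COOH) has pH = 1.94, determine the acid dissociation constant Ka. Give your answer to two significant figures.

[H+] = 10^(-1.94) = 1.15 × 10^-2 M
At equilibrium [HA] = 0.0626 − 1.15 × 10^-2 = 5.11 × 10^-2 M
Ka = [H+][A-]/[HA] = (1.15 × 10^-2)² / 5.11 × 10^-2 = 2.6 × 10^-3

Ka = 2.6 × 10^-3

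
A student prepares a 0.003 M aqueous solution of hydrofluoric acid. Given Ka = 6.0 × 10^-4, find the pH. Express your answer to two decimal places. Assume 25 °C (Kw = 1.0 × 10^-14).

HF ⇌ F- + H+
From the ICE table, Ka = [H+]²/(0.003 − [H+]) = 6.0 × 10^-4.
[H+] is not negligible relative to C₀; solve [H+]² + 0.0006·[H+] − 1.8e-06 = 0.
[H+] = (−Ka + √(Ka² + 4·Ka·C₀))/2 = 1.07 × 10^-3 M
pH = −log[H+] = −log(1.07 × 10^-3) = 2.97

pH = 2.97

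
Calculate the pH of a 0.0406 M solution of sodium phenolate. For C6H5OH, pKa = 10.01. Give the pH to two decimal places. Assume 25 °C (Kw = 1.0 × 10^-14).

C6H5O- is the conjugate base of the weak acid C6H5OH.
Ka = 10^(−10.01) = 9.77 × 10^-11
Kb = Kw/Ka = 1.0×10^-14 / 9.77 × 10^-11 = 1.02 × 10^-4
Kb = [OH-]²/(0.0406 − [OH-]) = 1.02 × 10^-4
The 5% rule fails; solving [OH-]² + Kb·[OH-] − Kb·C₀ = 0 exactly:
[OH-] = [−0.000102 + √(0.000102² + 1.66e-05)]/2 = 1.98 × 10^-3 M
pOH = −log(1.98 × 10^-3) = 2.70; pH = 14.00 − 2.70 = 11.30

pH = 11.30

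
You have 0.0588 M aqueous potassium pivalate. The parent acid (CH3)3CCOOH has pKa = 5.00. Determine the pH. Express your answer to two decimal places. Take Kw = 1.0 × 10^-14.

(CH3)3CCOO- is the conjugate base of the weak acid (CH3)3CCOOH.
Ka = 10^(−5.00) = 1.00 × 10^-5
Kb = Kw/Ka = 1.0×10^-14 / 1.00 × 10^-5 = 1.00 × 10^-9
Kb = [OH-]²/(0.0588 − [OH-]) = 1.00 × 10^-9
Since Kb ≪ C₀, [OH-] ≈ √(Kb·C₀) = 7.67 × 10^-6 M.
([OH-]/C₀ = 0.013% < 5%, so the approximation holds.)
pOH = 5.12, so pH = 14.00 − pOH = 8.88

pH = 8.88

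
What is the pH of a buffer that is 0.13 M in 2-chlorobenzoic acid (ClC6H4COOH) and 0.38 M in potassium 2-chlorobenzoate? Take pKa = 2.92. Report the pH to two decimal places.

pH = pKa + log([A⁻]/[HA]) = 2.92 + log(0.38/0.13)
pH = 2.92 + (+0.466) = 3.39

pH = 3.39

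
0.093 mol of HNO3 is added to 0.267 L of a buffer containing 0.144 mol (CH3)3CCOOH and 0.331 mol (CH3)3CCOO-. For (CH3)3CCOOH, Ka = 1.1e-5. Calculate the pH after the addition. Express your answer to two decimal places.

After neutralization: n((CH3)3CCOOH) = 0.237 mol, n((CH3)3CCOO-) = 0.238 mol.
pKa = −log(1.1 × 10^-5) = 4.959
Henderson–Hasselbalch with mole ratio 0.238/0.237: pH = 4.959 + (+0.002)

pH = 4.96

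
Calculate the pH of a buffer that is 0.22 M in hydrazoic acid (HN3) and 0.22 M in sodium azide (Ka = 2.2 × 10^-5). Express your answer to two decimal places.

pKa = −log(2.2 × 10^-5) = 4.658
pH = pKa + log([A⁻]/[HA]) = 4.658 + log(0.22/0.22)
pH = 4.658 + (+0.000) = 4.66

pH = 4.66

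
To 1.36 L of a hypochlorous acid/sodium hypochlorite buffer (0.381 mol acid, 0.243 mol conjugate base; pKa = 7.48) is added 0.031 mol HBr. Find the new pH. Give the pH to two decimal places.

Added H+ converts OCl- to HOCl: HOCl → 0.412 mol, OCl- → 0.212 mol.
pH = pKa + log([A⁻]/[HA]) = 7.48 + log(0.212/0.412) = 7.48 -0.289

pH = 7.19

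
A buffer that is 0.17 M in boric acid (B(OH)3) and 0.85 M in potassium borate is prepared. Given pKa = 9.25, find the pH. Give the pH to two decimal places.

Henderson–Hasselbalch: pH = pKa + log([B(OH)4-]/[B(OH)3]) = 9.25 + log(0.85/0.17)
pH = 9.25 + (+0.699) = 9.95

pH = 9.95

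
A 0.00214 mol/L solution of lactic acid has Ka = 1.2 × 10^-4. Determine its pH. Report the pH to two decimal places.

CH3CH(OH)COOH ⇌ CH3CH(OH)COO- + H+
From the ICE table, Ka = x²/(0.00214 − x) = 1.2 × 10^-4.
x is not negligible relative to C₀; solve x² + 0.00012·x − 2.57e-07 = 0.
x = (−Ka + √(Ka² + 4·Ka·C₀))/2 = 4.50 × 10^-4 M
pH = −log(4.50 × 10^-4) = 3.35

pH = 3.35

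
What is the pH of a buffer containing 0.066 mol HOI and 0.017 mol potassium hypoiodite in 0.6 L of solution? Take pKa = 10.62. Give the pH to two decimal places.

pH = 10.03

Using pH = pKa + log([base]/[acid]) with [base]/[acid] = 0.017/0.066:
pH = 10.62 + (-0.589) = 10.03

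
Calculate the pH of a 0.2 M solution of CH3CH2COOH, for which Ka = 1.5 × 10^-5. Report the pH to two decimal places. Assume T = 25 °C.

CH3CH2COOH ⇌ CH3CH2COO- + H+
Ka = [H+]²/(0.2 − [H+]) = 1.5 × 10^-5
Neglecting [H+] in the denominator: [H+] = √(1.5 × 10^-5 × 0.2) = 1.73 × 10^-3 M
([H+]/C₀ = 0.87% < 5%, so the approximation holds.)
pH = −log[H+] = −log(1.73 × 10^-3) = 2.76

pH = 2.76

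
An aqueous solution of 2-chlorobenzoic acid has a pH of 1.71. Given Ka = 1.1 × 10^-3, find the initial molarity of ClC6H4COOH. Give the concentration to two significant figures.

[H+] = 10^(-1.71) = 1.95 × 10^-2 M = x
Ka = x²/(C₀ − x) ⇒ C₀ = x + x²/Ka
C₀ = 1.95 × 10^-2 + (1.95 × 10^-2)²/(1.1 × 10^-3) = 3.65 × 10^-1 M

C₀ = 3.7 × 10^-1 M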